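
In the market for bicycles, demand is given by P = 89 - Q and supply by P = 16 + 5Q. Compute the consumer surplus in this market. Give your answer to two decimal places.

74.01

Setting demand equal to supply, 73 = 6Q, so Q* = 12.1667 and P* = 76.8333.
CS is the area between the demand curve and P* from 0 to Q*: (1/2)(12.1667)(12.1667) = 74.0139.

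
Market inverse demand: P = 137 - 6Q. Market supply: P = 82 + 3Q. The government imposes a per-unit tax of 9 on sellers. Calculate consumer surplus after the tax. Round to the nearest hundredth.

Without the tax, 137 - 6Q = 82 + 3Q so Q* = 6.1111 and P* = 100.3333.
A tax on sellers shifts supply up by 9: 137 - 6Q = 82 + 3Q + 9, so Q_t = 5.1111. Buyers pay P_b = 106.3333; sellers receive P_s = P_b - 9 = 97.3333.
CS = (1/2)(Q_t)(137 - P_b) = (1/2)(5.1111)(30.6667) = 78.3704.

78.37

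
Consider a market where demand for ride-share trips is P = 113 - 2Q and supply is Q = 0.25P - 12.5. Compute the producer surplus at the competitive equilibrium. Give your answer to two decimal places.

220.50

Rewriting supply in inverse form: P = 50 + 4Q.
Set 113 - 2Q = 50 + 4Q, which gives 63 = 6Q, so Q* = 10.5 and P* = 113 - 2(10.5) = 92.
The supply curve's price intercept is 50, so PS = (1/2)(Q*)(P* - 50) = (1/2)(10.5)(42) = 220.5.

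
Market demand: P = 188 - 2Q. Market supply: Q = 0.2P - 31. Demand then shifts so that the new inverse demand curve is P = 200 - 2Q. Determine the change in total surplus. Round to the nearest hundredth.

66.86

Rewriting supply in inverse form: P = 155 + 5Q.
Initial equilibrium: Q_0 = 4.7143, P_0 = 178.5714; CS_0 = (1/2)(4.7143)(9.4286) = 22.2245, PS_0 = (1/2)(4.7143)(23.5714) = 55.5612.
New equilibrium: 200 - 2Q = 155 + 5Q gives Q_1 = 6.4286, P_1 = 187.1429; CS_1 = 41.3265, PS_1 = 103.3163.
Change in total surplus = (41.3265 + 103.3163) - (22.2245 + 55.5612) = 66.8571.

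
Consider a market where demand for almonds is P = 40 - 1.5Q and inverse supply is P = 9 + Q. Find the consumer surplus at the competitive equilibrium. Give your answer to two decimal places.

Set 40 - 1.5Q = 9 + Q, which gives 31 = 2.5Q, so Q* = 12.4 and P* = 40 - 1.5(12.4) = 21.4.
Consumer surplus is the triangle under demand above P*: (1/2)(12.4)(40 - 21.4) = (1/2)(12.4)(18.6) = 115.32.

115.32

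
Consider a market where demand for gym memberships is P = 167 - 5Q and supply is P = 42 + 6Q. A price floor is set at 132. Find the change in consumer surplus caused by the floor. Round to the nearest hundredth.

Without the control, 167 - 5Q = 42 + 6Q so Q* = 11.3636 and P* = 110.1818.
At P = 132, buyers demand (167 - 132)/5 = 7 while sellers would supply more, so the quantity traded is 7 at price 132.
CS goes from (1/2)(11.3636)(56.8182) = 322.8306 to 122.5 (computed as (167 - 132)(7) - (1/2)(5)(7)^2), a change of -200.3306.

-200.33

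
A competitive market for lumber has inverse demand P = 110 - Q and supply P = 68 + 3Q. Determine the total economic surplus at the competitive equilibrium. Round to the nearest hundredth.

220.50

Equilibrium: 110 - Q = 68 + 3Q, so Q* = 10.5 and P* = 99.5.
CS = (1/2)(10.5)(10.5) = 55.125 and PS = (1/2)(10.5)(31.5) = 165.375, so total surplus = 220.5.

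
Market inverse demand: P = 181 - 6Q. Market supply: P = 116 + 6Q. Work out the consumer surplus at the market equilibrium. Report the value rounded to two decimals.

88.02

Equilibrium: 181 - 6Q = 116 + 6Q, so Q* = 5.4167 and P* = 148.5.
The demand choke price is 181, so CS = (1/2)(Q*)(181 - P*) = (1/2)(5.4167)(32.5) = 88.0208.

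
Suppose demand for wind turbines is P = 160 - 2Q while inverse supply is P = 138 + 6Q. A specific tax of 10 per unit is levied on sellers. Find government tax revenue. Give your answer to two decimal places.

Pre-tax equilibrium: 160 - 2Q = 138 + 6Q gives Q* = 2.75, P* = 154.5.
With the tax, sellers need 10 more per unit: 160 - 2Q = 138 + 6Q + 10, so Q_t = 1.5. Buyers pay P_b = 157; sellers receive P_s = P_b - 10 = 147.
Revenue is the tax times quantity traded: 10 x 1.5 = 15.

15.00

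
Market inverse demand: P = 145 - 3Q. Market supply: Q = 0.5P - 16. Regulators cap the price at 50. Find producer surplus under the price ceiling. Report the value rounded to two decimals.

81.00

Rewriting supply in inverse form: P = 32 + 2Q.
Without the control, 145 - 3Q = 32 + 2Q so Q* = 22.6 and P* = 77.2.
At the ceiling price 50, quantity supplied is (50 - 32)/2 = 9; supply is the short side, so Q = 9 trades at P = 50.
PS is the triangle above supply below 50: (1/2)(9)(50 - 32) = 81.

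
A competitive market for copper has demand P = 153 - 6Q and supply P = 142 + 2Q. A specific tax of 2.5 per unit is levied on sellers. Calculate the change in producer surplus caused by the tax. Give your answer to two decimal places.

Pre-tax equilibrium: 153 - 6Q = 142 + 2Q gives Q* = 1.375, P* = 144.75.
With the tax, sellers need 2.5 more per unit: 153 - 6Q = 142 + 2Q + 2.5, so Q_t = 1.0625. Buyers pay P_b = 146.625; sellers receive P_s = P_b - 2.5 = 144.125.
PS falls from (1/2)(1.375)(2.75) = 1.8906 to (1/2)(1.0625)(2.125) = 1.1289, a change of -0.7617.

-0.76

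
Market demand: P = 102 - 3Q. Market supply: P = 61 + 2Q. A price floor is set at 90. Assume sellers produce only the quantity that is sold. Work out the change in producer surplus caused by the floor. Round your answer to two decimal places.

32.76

Without the control, 102 - 3Q = 61 + 2Q so Q* = 8.2 and P* = 77.4.
At the floor price 90, quantity demanded is (102 - 90)/3 = 4; demand is the short side, so Q = 4 trades at P = 90.
PS goes from (1/2)(8.2)(16.4) = 67.24 to 100 (computed as (90 - 61)(4) - (1/2)(2)(4)^2), a change of 32.76.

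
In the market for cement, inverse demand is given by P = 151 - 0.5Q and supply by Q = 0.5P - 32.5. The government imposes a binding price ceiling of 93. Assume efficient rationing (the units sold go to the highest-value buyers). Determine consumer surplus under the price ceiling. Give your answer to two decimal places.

763.00

Rewriting supply in inverse form: P = 65 + 2Q.
Free-market equilibrium: 151 - 0.5Q = 65 + 2Q gives Q* = 34.4, P* = 133.8.
At the ceiling price 93, quantity supplied is (93 - 65)/2 = 14; supply is the short side, so Q = 14 trades at P = 93.
The demand price at Q = 14 is 144. CS is the trapezoid between demand and 93 over [0, 14]: (1/2)[(151 - 93) + (144 - 93)](14) = 763.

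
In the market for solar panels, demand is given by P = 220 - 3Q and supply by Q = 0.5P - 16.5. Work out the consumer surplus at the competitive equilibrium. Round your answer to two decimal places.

Rewriting supply in inverse form: P = 33 + 2Q.
Set 220 - 3Q = 33 + 2Q, which gives 187 = 5Q, so Q* = 37.4 and P* = 220 - 3(37.4) = 107.8.
Consumer surplus is the triangle under demand above P*: (1/2)(37.4)(220 - 107.8) = (1/2)(37.4)(112.2) = 2098.14.

2098.14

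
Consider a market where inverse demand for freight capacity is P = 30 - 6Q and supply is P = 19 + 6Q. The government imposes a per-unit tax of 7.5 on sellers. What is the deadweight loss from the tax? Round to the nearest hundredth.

Pre-tax equilibrium: 30 - 6Q = 19 + 6Q gives Q* = 0.9167, P* = 24.5.
With the tax, sellers need 7.5 more per unit: 30 - 6Q = 19 + 6Q + 7.5, so Q_t = 0.2917. Buyers pay P_b = 28.25; sellers receive P_s = P_b - 7.5 = 20.75.
Deadweight loss is the triangle between the curves from Q_t to Q*: (1/2)(0.9167 - 0.2917)(7.5) = 2.3438.

2.34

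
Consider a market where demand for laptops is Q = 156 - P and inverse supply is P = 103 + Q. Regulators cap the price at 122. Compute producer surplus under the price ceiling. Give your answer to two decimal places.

Rewriting demand in inverse form: P = 156 - Q.
Without the control, 156 - Q = 103 + Q so Q* = 26.5 and P* = 129.5.
At P = 122, sellers supply (122 - 103)/1 = 19 while buyers want more, so the quantity traded is 19 at price 122.
PS is the triangle above supply below 122: (1/2)(19)(122 - 103) = 180.5.

180.50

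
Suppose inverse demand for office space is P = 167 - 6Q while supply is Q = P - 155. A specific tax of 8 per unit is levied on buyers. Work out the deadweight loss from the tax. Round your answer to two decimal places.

4.57

Rewriting supply in inverse form: P = 155 + Q.
Pre-tax equilibrium: 167 - 6Q = 155 + Q gives Q* = 1.7143, P* = 156.7143.
A tax on buyers shifts demand down by 8: (167 - 8) - 6Q = 155 + Q, so Q_t = 0.5714. Buyers pay P_b = 163.5714; sellers receive P_s = P_b - 8 = 155.5714.
Deadweight loss is the triangle between the curves from Q_t to Q*: (1/2)(1.7143 - 0.5714)(8) = 4.5714.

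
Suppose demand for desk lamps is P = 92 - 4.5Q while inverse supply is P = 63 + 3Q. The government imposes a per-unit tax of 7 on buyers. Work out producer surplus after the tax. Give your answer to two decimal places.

Pre-tax equilibrium: 92 - 4.5Q = 63 + 3Q gives Q* = 3.8667, P* = 74.6.
A tax on buyers shifts demand down by 7: (92 - 7) - 4.5Q = 63 + 3Q, so Q_t = 2.9333. Buyers pay P_b = 78.8; sellers receive P_s = P_b - 7 = 71.8.
PS = (1/2)(Q_t)(P_s - 63) = (1/2)(2.9333)(8.8) = 12.9067.

12.91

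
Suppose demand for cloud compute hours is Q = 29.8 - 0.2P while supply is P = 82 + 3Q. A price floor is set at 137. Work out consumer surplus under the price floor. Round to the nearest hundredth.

14.40

Rewriting demand in inverse form: P = 149 - 5Q.
Without the control, 149 - 5Q = 82 + 3Q so Q* = 8.375 and P* = 107.125.
At the floor price 137, quantity demanded is (149 - 137)/5 = 2.4; demand is the short side, so Q = 2.4 trades at P = 137.
CS is the triangle under demand above 137: (1/2)(2.4)(149 - 137) = 14.4.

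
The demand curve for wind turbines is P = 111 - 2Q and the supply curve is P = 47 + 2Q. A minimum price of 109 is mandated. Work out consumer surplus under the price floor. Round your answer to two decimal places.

Without the control, 111 - 2Q = 47 + 2Q so Q* = 16 and P* = 79.
At P = 109, buyers demand (111 - 109)/2 = 1 while sellers would supply more, so the quantity traded is 1 at price 109.
CS is the triangle under demand above 109: (1/2)(1)(111 - 109) = 1.

1.00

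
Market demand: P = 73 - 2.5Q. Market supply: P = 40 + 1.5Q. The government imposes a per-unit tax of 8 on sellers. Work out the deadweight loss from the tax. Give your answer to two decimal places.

Without the tax, 73 - 2.5Q = 40 + 1.5Q so Q* = 8.25 and P* = 52.375.
A tax on sellers shifts supply up by 8: 73 - 2.5Q = 40 + 1.5Q + 8, so Q_t = 6.25. Buyers pay P_b = 57.375; sellers receive P_s = P_b - 8 = 49.375.
The welfare triangle lost has base Q* - Q_t = 2 and height t = 8, so DWL = (1/2)(2)(8) = 8.

8.00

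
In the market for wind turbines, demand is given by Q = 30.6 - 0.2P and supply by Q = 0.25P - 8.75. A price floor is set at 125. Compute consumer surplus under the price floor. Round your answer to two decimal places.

78.40

Rewriting demand in inverse form: P = 153 - 5Q.
Rewriting supply in inverse form: P = 35 + 4Q.
Free-market equilibrium: 153 - 5Q = 35 + 4Q gives Q* = 13.1111, P* = 87.4444.
At P = 125, buyers demand (153 - 125)/5 = 5.6 while sellers would supply more, so the quantity traded is 5.6 at price 125.
CS is the triangle under demand above 125: (1/2)(5.6)(153 - 125) = 78.4.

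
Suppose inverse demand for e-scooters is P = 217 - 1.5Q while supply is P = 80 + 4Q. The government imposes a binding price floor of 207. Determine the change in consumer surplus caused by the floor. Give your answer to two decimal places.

-432.01

Without the control, 217 - 1.5Q = 80 + 4Q so Q* = 24.9091 and P* = 179.6364.
At P = 207, buyers demand (217 - 207)/1.5 = 6.6667 while sellers would supply more, so the quantity traded is 6.6667 at price 207.
CS goes from (1/2)(24.9091)(37.3636) = 465.3471 to 33.3333 (computed as (217 - 207)(6.6667) - (1/2)(1.5)(6.6667)^2), a change of -432.0138.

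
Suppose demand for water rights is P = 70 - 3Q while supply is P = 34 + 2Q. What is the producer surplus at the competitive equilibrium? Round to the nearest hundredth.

51.84

Equilibrium: 70 - 3Q = 34 + 2Q, so Q* = 7.2 and P* = 48.4.
PS is the area between P* and the supply curve from 0 to Q*: (1/2)(7.2)(14.4) = 51.84.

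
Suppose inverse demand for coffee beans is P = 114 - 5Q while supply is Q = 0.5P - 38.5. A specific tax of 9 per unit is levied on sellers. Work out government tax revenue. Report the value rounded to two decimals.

Rewriting supply in inverse form: P = 77 + 2Q.
Pre-tax equilibrium: 114 - 5Q = 77 + 2Q gives Q* = 5.2857, P* = 87.5714.
With the tax, sellers need 9 more per unit: 114 - 5Q = 77 + 2Q + 9, so Q_t = 4. Buyers pay P_b = 94; sellers receive P_s = P_b - 9 = 85.
Tax revenue = t x Q_t = 9 x 4 = 36.

36.00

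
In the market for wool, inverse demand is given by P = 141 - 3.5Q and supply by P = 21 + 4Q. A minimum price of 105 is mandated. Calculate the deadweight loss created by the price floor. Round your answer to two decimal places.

122.45

Free-market equilibrium: 141 - 3.5Q = 21 + 4Q gives Q* = 16, P* = 85.
At P = 105, buyers demand (141 - 105)/3.5 = 10.2857 while sellers would supply more, so the quantity traded is 10.2857 at price 105.
The lost-trades triangle has base Q* - 10.2857 = 5.7143 and height equal to the gap between the curves at Q = 10.2857, which is 105 - 62.1429 = 42.8571. DWL = (1/2)(5.7143)(42.8571) = 122.449.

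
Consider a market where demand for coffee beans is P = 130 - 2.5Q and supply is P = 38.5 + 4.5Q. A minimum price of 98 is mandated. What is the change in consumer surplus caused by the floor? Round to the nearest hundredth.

-8.78

Free-market equilibrium: 130 - 2.5Q = 38.5 + 4.5Q gives Q* = 13.0714, P* = 97.3214.
At the floor price 98, quantity demanded is (130 - 98)/2.5 = 12.8; demand is the short side, so Q = 12.8 trades at P = 98.
CS goes from (1/2)(13.0714)(32.6786) = 213.5778 to 204.8 (computed as (130 - 98)(12.8) - (1/2)(2.5)(12.8)^2), a change of -8.7778.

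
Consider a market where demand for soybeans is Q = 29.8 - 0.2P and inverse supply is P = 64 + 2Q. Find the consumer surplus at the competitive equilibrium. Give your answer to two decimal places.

Rewriting demand in inverse form: P = 149 - 5Q.
Set 149 - 5Q = 64 + 2Q, which gives 85 = 7Q, so Q* = 12.1429 and P* = 149 - 5(12.1429) = 88.2857.
CS is the area between the demand curve and P* from 0 to Q*: (1/2)(12.1429)(60.7143) = 368.6224.

368.62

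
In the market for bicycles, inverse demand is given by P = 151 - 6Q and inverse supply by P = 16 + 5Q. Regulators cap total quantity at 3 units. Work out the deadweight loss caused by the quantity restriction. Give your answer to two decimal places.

Unrestricted equilibrium: Q* = (151 - 16)/(6 + 5) = 12.2727.
At Q = 3 the demand price is 151 - 6(3) = 133 and the supply price is 16 + 5(3) = 31.
DWL = (1/2)(gap between curves at 3) x (Q* - 3) = (1/2)(102)(9.2727) = 472.9091.

472.91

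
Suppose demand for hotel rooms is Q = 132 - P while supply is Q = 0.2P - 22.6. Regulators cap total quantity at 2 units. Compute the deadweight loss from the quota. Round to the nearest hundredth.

Rewriting demand in inverse form: P = 132 - Q.
Rewriting supply in inverse form: P = 113 + 5Q.
Unrestricted equilibrium: Q* = (132 - 113)/(1 + 5) = 3.1667.
At Q = 2 the demand price is 132 - (2) = 130 and the supply price is 113 + 5(2) = 123.
DWL = (1/2)(gap between curves at 2) x (Q* - 2) = (1/2)(7)(1.1667) = 4.0833.

4.08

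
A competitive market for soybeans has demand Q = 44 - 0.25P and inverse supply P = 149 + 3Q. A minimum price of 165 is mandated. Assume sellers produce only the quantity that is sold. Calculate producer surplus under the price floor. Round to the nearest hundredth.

Rewriting demand in inverse form: P = 176 - 4Q.
Free-market equilibrium: 176 - 4Q = 149 + 3Q gives Q* = 3.8571, P* = 160.5714.
At the floor price 165, quantity demanded is (176 - 165)/4 = 2.75; demand is the short side, so Q = 2.75 trades at P = 165.
The supply price at Q = 2.75 is 157.25. PS is the trapezoid between 165 and supply over [0, 2.75]: (1/2)[(165 - 149) + (165 - 157.25)](2.75) = 32.6562.

32.66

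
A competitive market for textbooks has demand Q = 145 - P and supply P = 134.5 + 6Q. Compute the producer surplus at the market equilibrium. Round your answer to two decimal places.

6.75

Rewriting demand in inverse form: P = 145 - Q.
Setting demand equal to supply, 10.5 = 7Q, so Q* = 1.5 and P* = 143.5.
Producer surplus is the triangle above supply below P*: (1/2)(1.5)(143.5 - 134.5) = (1/2)(1.5)(9) = 6.75.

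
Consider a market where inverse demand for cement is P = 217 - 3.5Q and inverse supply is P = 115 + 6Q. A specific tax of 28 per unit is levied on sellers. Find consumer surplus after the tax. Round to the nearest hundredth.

Pre-tax equilibrium: 217 - 3.5Q = 115 + 6Q gives Q* = 10.7368, P* = 179.4211.
With the tax, sellers need 28 more per unit: 217 - 3.5Q = 115 + 6Q + 28, so Q_t = 7.7895. Buyers pay P_b = 189.7368; sellers receive P_s = P_b - 28 = 161.7368.
Consumer surplus is the triangle under demand above P_b: (1/2)(7.7895)(217 - 189.7368) = 106.1828.

106.18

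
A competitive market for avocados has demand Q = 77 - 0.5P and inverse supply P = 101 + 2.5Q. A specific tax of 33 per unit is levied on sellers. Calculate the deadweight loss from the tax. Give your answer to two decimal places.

Rewriting demand in inverse form: P = 154 - 2Q.
Pre-tax equilibrium: 154 - 2Q = 101 + 2.5Q gives Q* = 11.7778, P* = 130.4444.
With the tax, sellers need 33 more per unit: 154 - 2Q = 101 + 2.5Q + 33, so Q_t = 4.4444. Buyers pay P_b = 145.1111; sellers receive P_s = P_b - 33 = 112.1111.
The welfare triangle lost has base Q* - Q_t = 7.3333 and height t = 33, so DWL = (1/2)(7.3333)(33) = 121.

121.00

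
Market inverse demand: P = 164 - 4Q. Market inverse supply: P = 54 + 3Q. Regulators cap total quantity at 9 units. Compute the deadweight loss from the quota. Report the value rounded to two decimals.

Without the quota, 164 - 4Q = 54 + 3Q gives Q* = 15.7143.
At Q = 9 the demand price is 164 - 4(9) = 128 and the supply price is 54 + 3(9) = 81.
Deadweight loss is the triangle between the curves from 9 to 15.7143: (1/2)(128 - 81)(15.7143 - 9) = 157.7857.

157.79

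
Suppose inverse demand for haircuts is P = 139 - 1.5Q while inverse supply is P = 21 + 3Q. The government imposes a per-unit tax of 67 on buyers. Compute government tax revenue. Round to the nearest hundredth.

759.33

Pre-tax equilibrium: 139 - 1.5Q = 21 + 3Q gives Q* = 26.2222, P* = 99.6667.
A tax on buyers shifts demand down by 67: (139 - 67) - 1.5Q = 21 + 3Q, so Q_t = 11.3333. Buyers pay P_b = 122; sellers receive P_s = P_b - 67 = 55.
Tax revenue = t x Q_t = 67 x 11.3333 = 759.3333.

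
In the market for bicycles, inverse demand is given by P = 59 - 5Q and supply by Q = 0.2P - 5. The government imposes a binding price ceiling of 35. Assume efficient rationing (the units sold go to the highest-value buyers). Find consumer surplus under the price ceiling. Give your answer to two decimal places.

Rewriting supply in inverse form: P = 25 + 5Q.
Free-market equilibrium: 59 - 5Q = 25 + 5Q gives Q* = 3.4, P* = 42.
At P = 35, sellers supply (35 - 25)/5 = 2 while buyers want more, so the quantity traded is 2 at price 35.
The demand price at Q = 2 is 49. CS is the trapezoid between demand and 35 over [0, 2]: (1/2)[(59 - 35) + (49 - 35)](2) = 38.

38.00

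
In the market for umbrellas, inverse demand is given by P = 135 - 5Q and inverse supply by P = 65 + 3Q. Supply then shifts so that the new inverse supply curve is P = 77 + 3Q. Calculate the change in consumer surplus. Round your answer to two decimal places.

Initial equilibrium: Q_0 = 8.75, P_0 = 91.25; CS_0 = (1/2)(8.75)(43.75) = 191.4062, PS_0 = (1/2)(8.75)(26.25) = 114.8438.
New equilibrium: 135 - 5Q = 77 + 3Q gives Q_1 = 7.25, P_1 = 98.75; CS_1 = 131.4062, PS_1 = 78.8438.
Change in consumer surplus = 131.4062 - 191.4062 = -60.

-60.00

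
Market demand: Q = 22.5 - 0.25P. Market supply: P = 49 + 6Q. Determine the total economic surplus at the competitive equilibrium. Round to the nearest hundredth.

Rewriting demand in inverse form: P = 90 - 4Q.
Set 90 - 4Q = 49 + 6Q, which gives 41 = 10Q, so Q* = 4.1 and P* = 90 - 4(4.1) = 73.6.
CS = (1/2)(4.1)(16.4) = 33.62 and PS = (1/2)(4.1)(24.6) = 50.43, so total surplus = 84.05.

84.05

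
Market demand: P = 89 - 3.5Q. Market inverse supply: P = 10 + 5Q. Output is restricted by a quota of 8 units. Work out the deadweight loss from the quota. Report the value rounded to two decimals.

Unrestricted equilibrium: Q* = (89 - 10)/(3.5 + 5) = 9.2941.
At Q = 8 the demand price is 89 - 3.5(8) = 61 and the supply price is 10 + 5(8) = 50.
Deadweight loss is the triangle between the curves from 8 to 9.2941: (1/2)(61 - 50)(9.2941 - 8) = 7.1176.

7.12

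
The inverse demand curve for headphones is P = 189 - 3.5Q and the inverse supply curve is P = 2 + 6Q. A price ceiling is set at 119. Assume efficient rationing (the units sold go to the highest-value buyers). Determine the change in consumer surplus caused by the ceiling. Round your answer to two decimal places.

Free-market equilibrium: 189 - 3.5Q = 2 + 6Q gives Q* = 19.6842, P* = 120.1053.
At the ceiling price 119, quantity supplied is (119 - 2)/6 = 19.5; supply is the short side, so Q = 19.5 trades at P = 119.
CS goes from (1/2)(19.6842)(68.8947) = 678.0693 to 699.5625 (computed as (189 - 119)(19.5) - (1/2)(3.5)(19.5)^2), a change of 21.4932.

21.49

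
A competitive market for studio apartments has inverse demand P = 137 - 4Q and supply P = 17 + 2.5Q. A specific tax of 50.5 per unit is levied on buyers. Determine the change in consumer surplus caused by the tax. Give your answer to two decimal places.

-453.01

Without the tax, 137 - 4Q = 17 + 2.5Q so Q* = 18.4615 and P* = 63.1538.
A tax on buyers shifts demand down by 50.5: (137 - 50.5) - 4Q = 17 + 2.5Q, so Q_t = 10.6923. Buyers pay P_b = 94.2308; sellers receive P_s = P_b - 50.5 = 43.7308.
Consumers lose the trapezoid between P* and P_b out to Q_t plus the triangle from Q_t to Q*: change in CS = 228.6509 - 681.6568 = -453.0059.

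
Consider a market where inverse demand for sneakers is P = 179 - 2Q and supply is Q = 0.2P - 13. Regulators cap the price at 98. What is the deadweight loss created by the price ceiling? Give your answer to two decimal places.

Rewriting supply in inverse form: P = 65 + 5Q.
Without the control, 179 - 2Q = 65 + 5Q so Q* = 16.2857 and P* = 146.4286.
At P = 98, sellers supply (98 - 65)/5 = 6.6 while buyers want more, so the quantity traded is 6.6 at price 98.
The lost-trades triangle has base Q* - 6.6 = 9.6857 and height equal to the gap between the curves at Q = 6.6, which is 165.8 - 98 = 67.8. DWL = (1/2)(9.6857)(67.8) = 328.3457.

328.35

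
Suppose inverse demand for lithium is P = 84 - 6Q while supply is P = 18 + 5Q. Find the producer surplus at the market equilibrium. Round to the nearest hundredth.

Set 84 - 6Q = 18 + 5Q, which gives 66 = 11Q, so Q* = 6 and P* = 84 - 6(6) = 48.
The supply curve's price intercept is 18, so PS = (1/2)(Q*)(P* - 18) = (1/2)(6)(30) = 90.

90.00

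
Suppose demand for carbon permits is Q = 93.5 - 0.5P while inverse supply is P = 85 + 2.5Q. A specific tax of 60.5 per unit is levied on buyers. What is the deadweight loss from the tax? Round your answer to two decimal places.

Rewriting demand in inverse form: P = 187 - 2Q.
Pre-tax equilibrium: 187 - 2Q = 85 + 2.5Q gives Q* = 22.6667, P* = 141.6667.
A tax on buyers shifts demand down by 60.5: (187 - 60.5) - 2Q = 85 + 2.5Q, so Q_t = 9.2222. Buyers pay P_b = 168.5556; sellers receive P_s = P_b - 60.5 = 108.0556.
Deadweight loss is the triangle between the curves from Q_t to Q*: (1/2)(22.6667 - 9.2222)(60.5) = 406.6944.

406.69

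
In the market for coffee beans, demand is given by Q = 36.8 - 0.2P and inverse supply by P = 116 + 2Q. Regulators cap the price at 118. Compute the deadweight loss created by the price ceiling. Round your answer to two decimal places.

Rewriting demand in inverse form: P = 184 - 5Q.
Free-market equilibrium: 184 - 5Q = 116 + 2Q gives Q* = 9.7143, P* = 135.4286.
At the ceiling price 118, quantity supplied is (118 - 116)/2 = 1; supply is the short side, so Q = 1 trades at P = 118.
At Q = 1 the demand price is 179 and the supply price is 118. Deadweight loss is the triangle between the curves from 1 to 9.7143: (1/2)(179 - 118)(9.7143 - 1) = 265.7857.

265.79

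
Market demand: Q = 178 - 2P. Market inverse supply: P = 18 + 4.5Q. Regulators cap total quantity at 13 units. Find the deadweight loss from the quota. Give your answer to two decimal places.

3.60

Rewriting demand in inverse form: P = 89 - 0.5Q.
Without the quota, 89 - 0.5Q = 18 + 4.5Q gives Q* = 14.2.
At Q = 13 the demand price is 89 - 0.5(13) = 82.5 and the supply price is 18 + 4.5(13) = 76.5.
Deadweight loss is the triangle between the curves from 13 to 14.2: (1/2)(82.5 - 76.5)(14.2 - 13) = 3.6.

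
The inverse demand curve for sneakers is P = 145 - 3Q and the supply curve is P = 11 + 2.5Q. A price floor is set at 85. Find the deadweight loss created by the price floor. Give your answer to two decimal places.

Free-market equilibrium: 145 - 3Q = 11 + 2.5Q gives Q* = 24.3636, P* = 71.9091.
At P = 85, buyers demand (145 - 85)/3 = 20 while sellers would supply more, so the quantity traded is 20 at price 85.
At Q = 20 the demand price is 85 and the supply price is 61. Deadweight loss is the triangle between the curves from 20 to 24.3636: (1/2)(85 - 61)(24.3636 - 20) = 52.3636.

52.36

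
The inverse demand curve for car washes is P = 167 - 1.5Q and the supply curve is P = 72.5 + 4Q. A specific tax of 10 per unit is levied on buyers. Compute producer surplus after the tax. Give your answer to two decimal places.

Without the tax, 167 - 1.5Q = 72.5 + 4Q so Q* = 17.1818 and P* = 141.2273.
With the tax, buyers' net willingness to pay falls by 10: (167 - 10) - 1.5Q = 72.5 + 4Q, so Q_t = 15.3636. Buyers pay P_b = 143.9545; sellers receive P_s = P_b - 10 = 133.9545.
PS = (1/2)(Q_t)(P_s - 72.5) = (1/2)(15.3636)(61.4545) = 472.0826.

472.08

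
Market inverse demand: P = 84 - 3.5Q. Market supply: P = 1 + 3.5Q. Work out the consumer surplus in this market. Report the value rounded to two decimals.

Set 84 - 3.5Q = 1 + 3.5Q, which gives 83 = 7Q, so Q* = 11.8571 and P* = 84 - 3.5(11.8571) = 42.5.
Consumer surplus is the triangle under demand above P*: (1/2)(11.8571)(84 - 42.5) = (1/2)(11.8571)(41.5) = 246.0357.

246.04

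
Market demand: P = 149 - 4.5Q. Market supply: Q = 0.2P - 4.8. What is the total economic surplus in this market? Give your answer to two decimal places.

822.37

Rewriting supply in inverse form: P = 24 + 5Q.
Equilibrium: 149 - 4.5Q = 24 + 5Q, so Q* = 13.1579 and P* = 89.7895.
Total surplus is the full triangle between the curves from 0 to Q*: (1/2)(13.1579)(149 - 24) = 822.3684.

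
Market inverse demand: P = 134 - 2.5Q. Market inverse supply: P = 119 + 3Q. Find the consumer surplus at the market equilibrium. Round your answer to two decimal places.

9.30

Equilibrium: 134 - 2.5Q = 119 + 3Q, so Q* = 2.7273 and P* = 127.1818.
The demand choke price is 134, so CS = (1/2)(Q*)(134 - P*) = (1/2)(2.7273)(6.8182) = 9.2975.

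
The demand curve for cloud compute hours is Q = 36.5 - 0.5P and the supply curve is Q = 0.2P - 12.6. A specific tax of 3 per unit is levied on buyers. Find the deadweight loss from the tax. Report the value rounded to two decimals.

0.64

Rewriting demand in inverse form: P = 73 - 2Q.
Rewriting supply in inverse form: P = 63 + 5Q.
Pre-tax equilibrium: 73 - 2Q = 63 + 5Q gives Q* = 1.4286, P* = 70.1429.
With the tax, buyers' net willingness to pay falls by 3: (73 - 3) - 2Q = 63 + 5Q, so Q_t = 1. Buyers pay P_b = 71; sellers receive P_s = P_b - 3 = 68.
The welfare triangle lost has base Q* - Q_t = 0.4286 and height t = 3, so DWL = (1/2)(0.4286)(3) = 0.6429.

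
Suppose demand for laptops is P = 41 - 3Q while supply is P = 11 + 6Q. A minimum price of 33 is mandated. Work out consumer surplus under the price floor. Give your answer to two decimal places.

Free-market equilibrium: 41 - 3Q = 11 + 6Q gives Q* = 3.3333, P* = 31.
At P = 33, buyers demand (41 - 33)/3 = 2.6667 while sellers would supply more, so the quantity traded is 2.6667 at price 33.
CS is the triangle under demand above 33: (1/2)(2.6667)(41 - 33) = 10.6667.

10.67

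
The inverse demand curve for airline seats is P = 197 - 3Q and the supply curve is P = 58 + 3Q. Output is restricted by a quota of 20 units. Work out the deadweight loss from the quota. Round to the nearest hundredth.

Unrestricted equilibrium: Q* = (197 - 58)/(3 + 3) = 23.1667.
At Q = 20 the demand price is 197 - 3(20) = 137 and the supply price is 58 + 3(20) = 118.
DWL = (1/2)(gap between curves at 20) x (Q* - 20) = (1/2)(19)(3.1667) = 30.0833.

30.08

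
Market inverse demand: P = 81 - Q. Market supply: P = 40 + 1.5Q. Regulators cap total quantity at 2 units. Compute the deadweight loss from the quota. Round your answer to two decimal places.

259.20

Unrestricted equilibrium: Q* = (81 - 40)/(1 + 1.5) = 16.4.
At Q = 2 the demand price is 81 - (2) = 79 and the supply price is 40 + 1.5(2) = 43.
DWL = (1/2)(gap between curves at 2) x (Q* - 2) = (1/2)(36)(14.4) = 259.2.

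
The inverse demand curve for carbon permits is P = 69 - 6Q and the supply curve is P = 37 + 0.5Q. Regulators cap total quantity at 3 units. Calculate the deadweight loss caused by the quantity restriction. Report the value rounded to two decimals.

Without the quota, 69 - 6Q = 37 + 0.5Q gives Q* = 4.9231.
At Q = 3 the demand price is 69 - 6(3) = 51 and the supply price is 37 + 0.5(3) = 38.5.
DWL = (1/2)(gap between curves at 3) x (Q* - 3) = (1/2)(12.5)(1.9231) = 12.0192.

12.02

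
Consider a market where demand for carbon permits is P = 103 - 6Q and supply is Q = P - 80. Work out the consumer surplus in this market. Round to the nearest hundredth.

Rewriting supply in inverse form: P = 80 + Q.
Equilibrium: 103 - 6Q = 80 + Q, so Q* = 3.2857 and P* = 83.2857.
CS is the area between the demand curve and P* from 0 to Q*: (1/2)(3.2857)(19.7143) = 32.3878.

32.39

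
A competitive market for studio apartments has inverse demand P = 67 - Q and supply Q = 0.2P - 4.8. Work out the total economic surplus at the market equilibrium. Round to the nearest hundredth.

154.08

Rewriting supply in inverse form: P = 24 + 5Q.
Setting demand equal to supply, 43 = 6Q, so Q* = 7.1667 and P* = 59.8333.
CS = (1/2)(7.1667)(7.1667) = 25.6806 and PS = (1/2)(7.1667)(35.8333) = 128.4028, so total surplus = 154.0833.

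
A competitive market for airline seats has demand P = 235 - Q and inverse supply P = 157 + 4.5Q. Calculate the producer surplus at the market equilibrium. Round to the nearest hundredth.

452.53

Set 235 - Q = 157 + 4.5Q, which gives 78 = 5.5Q, so Q* = 14.1818 and P* = 235 - (14.1818) = 220.8182.
Producer surplus is the triangle above supply below P*: (1/2)(14.1818)(220.8182 - 157) = (1/2)(14.1818)(63.8182) = 452.5289.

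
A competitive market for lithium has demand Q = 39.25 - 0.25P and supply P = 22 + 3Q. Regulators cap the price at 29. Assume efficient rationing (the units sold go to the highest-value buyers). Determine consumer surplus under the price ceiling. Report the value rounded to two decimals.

Rewriting demand in inverse form: P = 157 - 4Q.
Without the control, 157 - 4Q = 22 + 3Q so Q* = 19.2857 and P* = 79.8571.
At the ceiling price 29, quantity supplied is (29 - 22)/3 = 2.3333; supply is the short side, so Q = 2.3333 trades at P = 29.
The demand price at Q = 2.3333 is 147.6667. CS is the trapezoid between demand and 29 over [0, 2.3333]: (1/2)[(157 - 29) + (147.6667 - 29)](2.3333) = 287.7778.

287.78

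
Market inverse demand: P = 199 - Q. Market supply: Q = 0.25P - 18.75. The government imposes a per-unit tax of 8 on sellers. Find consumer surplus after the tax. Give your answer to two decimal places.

Rewriting supply in inverse form: P = 75 + 4Q.
Pre-tax equilibrium: 199 - Q = 75 + 4Q gives Q* = 24.8, P* = 174.2.
With the tax, sellers need 8 more per unit: 199 - Q = 75 + 4Q + 8, so Q_t = 23.2. Buyers pay P_b = 175.8; sellers receive P_s = P_b - 8 = 167.8.
Consumer surplus is the triangle under demand above P_b: (1/2)(23.2)(199 - 175.8) = 269.12.

269.12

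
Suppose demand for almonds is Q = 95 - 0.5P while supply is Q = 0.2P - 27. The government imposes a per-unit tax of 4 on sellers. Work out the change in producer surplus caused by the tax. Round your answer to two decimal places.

-21.63

Rewriting demand in inverse form: P = 190 - 2Q.
Rewriting supply in inverse form: P = 135 + 5Q.
Pre-tax equilibrium: 190 - 2Q = 135 + 5Q gives Q* = 7.8571, P* = 174.2857.
A tax on sellers shifts supply up by 4: 190 - 2Q = 135 + 5Q + 4, so Q_t = 7.2857. Buyers pay P_b = 175.4286; sellers receive P_s = P_b - 4 = 171.4286.
Producers lose the trapezoid between P_s and P* out to Q_t plus the triangle from Q_t to Q*: change in PS = 132.7041 - 154.3367 = -21.6327.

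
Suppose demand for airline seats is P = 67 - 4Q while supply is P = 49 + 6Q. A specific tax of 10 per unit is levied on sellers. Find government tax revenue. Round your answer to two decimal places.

8.00

Pre-tax equilibrium: 67 - 4Q = 49 + 6Q gives Q* = 1.8, P* = 59.8.
With the tax, sellers need 10 more per unit: 67 - 4Q = 49 + 6Q + 10, so Q_t = 0.8. Buyers pay P_b = 63.8; sellers receive P_s = P_b - 10 = 53.8.
Revenue is the tax times quantity traded: 10 x 0.8 = 8.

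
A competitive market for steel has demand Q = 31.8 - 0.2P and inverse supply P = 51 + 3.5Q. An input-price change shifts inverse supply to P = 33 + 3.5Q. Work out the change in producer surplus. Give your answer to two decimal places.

102.02

Rewriting demand in inverse form: P = 159 - 5Q.
Initial equilibrium: Q_0 = 12.7059, P_0 = 95.4706; CS_0 = (1/2)(12.7059)(63.5294) = 403.5986, PS_0 = (1/2)(12.7059)(44.4706) = 282.519.
New equilibrium: 159 - 5Q = 33 + 3.5Q gives Q_1 = 14.8235, P_1 = 84.8824; CS_1 = 549.3426, PS_1 = 384.5398.
Change in producer surplus = 384.5398 - 282.519 = 102.0208.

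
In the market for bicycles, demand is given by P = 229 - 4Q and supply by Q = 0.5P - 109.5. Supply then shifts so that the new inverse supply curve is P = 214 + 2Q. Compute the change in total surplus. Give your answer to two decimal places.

10.42

Rewriting supply in inverse form: P = 219 + 2Q.
Initial equilibrium: Q_0 = 1.6667, P_0 = 222.3333; CS_0 = (1/2)(1.6667)(6.6667) = 5.5556, PS_0 = (1/2)(1.6667)(3.3333) = 2.7778.
New equilibrium: 229 - 4Q = 214 + 2Q gives Q_1 = 2.5, P_1 = 219; CS_1 = 12.5, PS_1 = 6.25.
Change in total surplus = (12.5 + 6.25) - (5.5556 + 2.7778) = 10.4167.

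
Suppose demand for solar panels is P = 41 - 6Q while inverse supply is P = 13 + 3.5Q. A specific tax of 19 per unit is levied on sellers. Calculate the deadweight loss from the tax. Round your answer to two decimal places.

Without the tax, 41 - 6Q = 13 + 3.5Q so Q* = 2.9474 and P* = 23.3158.
With the tax, sellers need 19 more per unit: 41 - 6Q = 13 + 3.5Q + 19, so Q_t = 0.9474. Buyers pay P_b = 35.3158; sellers receive P_s = P_b - 19 = 16.3158.
The welfare triangle lost has base Q* - Q_t = 2 and height t = 19, so DWL = (1/2)(2)(19) = 19.

19.00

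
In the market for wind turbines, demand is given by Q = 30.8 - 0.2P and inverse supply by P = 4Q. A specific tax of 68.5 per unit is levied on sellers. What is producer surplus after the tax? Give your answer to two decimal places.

Rewriting demand in inverse form: P = 154 - 5Q.
Without the tax, 154 - 5Q = 4Q so Q* = 17.1111 and P* = 68.4444.
With the tax, sellers need 68.5 more per unit: 154 - 5Q = 4Q + 68.5, so Q_t = 9.5. Buyers pay P_b = 106.5; sellers receive P_s = P_b - 68.5 = 38.
PS = (1/2)(Q_t)(P_s - 0) = (1/2)(9.5)(38) = 180.5.

180.50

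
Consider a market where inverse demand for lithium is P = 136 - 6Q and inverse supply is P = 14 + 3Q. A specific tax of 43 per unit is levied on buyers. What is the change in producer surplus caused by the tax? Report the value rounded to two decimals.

Pre-tax equilibrium: 136 - 6Q = 14 + 3Q gives Q* = 13.5556, P* = 54.6667.
With the tax, buyers' net willingness to pay falls by 43: (136 - 43) - 6Q = 14 + 3Q, so Q_t = 8.7778. Buyers pay P_b = 83.3333; sellers receive P_s = P_b - 43 = 40.3333.
PS falls from (1/2)(13.5556)(40.6667) = 275.6296 to (1/2)(8.7778)(26.3333) = 115.5741, a change of -160.0556.

-160.06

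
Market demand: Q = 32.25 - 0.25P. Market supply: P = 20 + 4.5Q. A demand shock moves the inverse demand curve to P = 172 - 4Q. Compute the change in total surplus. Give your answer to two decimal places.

660.18

Rewriting demand in inverse form: P = 129 - 4Q.
Initial equilibrium: Q_0 = 12.8235, P_0 = 77.7059; CS_0 = (1/2)(12.8235)(51.2941) = 328.8858, PS_0 = (1/2)(12.8235)(57.7059) = 369.9965.
New equilibrium: 172 - 4Q = 20 + 4.5Q gives Q_1 = 17.8824, P_1 = 100.4706; CS_1 = 639.5571, PS_1 = 719.5017.
Change in total surplus = (639.5571 + 719.5017) - (328.8858 + 369.9965) = 660.1765.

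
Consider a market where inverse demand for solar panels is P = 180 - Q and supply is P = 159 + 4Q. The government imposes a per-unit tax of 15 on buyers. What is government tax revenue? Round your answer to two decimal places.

Without the tax, 180 - Q = 159 + 4Q so Q* = 4.2 and P* = 175.8.
With the tax, buyers' net willingness to pay falls by 15: (180 - 15) - Q = 159 + 4Q, so Q_t = 1.2. Buyers pay P_b = 178.8; sellers receive P_s = P_b - 15 = 163.8.
Revenue is the tax times quantity traded: 15 x 1.2 = 18.

18.00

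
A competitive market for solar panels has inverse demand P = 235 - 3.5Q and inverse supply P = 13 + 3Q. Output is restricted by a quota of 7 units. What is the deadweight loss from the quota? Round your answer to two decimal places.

2396.33

Unrestricted equilibrium: Q* = (235 - 13)/(3.5 + 3) = 34.1538.
At Q = 7 the demand price is 235 - 3.5(7) = 210.5 and the supply price is 13 + 3(7) = 34.
DWL = (1/2)(gap between curves at 7) x (Q* - 7) = (1/2)(176.5)(27.1538) = 2396.3269.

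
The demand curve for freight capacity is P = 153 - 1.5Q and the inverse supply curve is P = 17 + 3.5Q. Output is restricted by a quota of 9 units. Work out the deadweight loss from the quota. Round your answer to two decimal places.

Without the quota, 153 - 1.5Q = 17 + 3.5Q gives Q* = 27.2.
At Q = 9 the demand price is 153 - 1.5(9) = 139.5 and the supply price is 17 + 3.5(9) = 48.5.
Deadweight loss is the triangle between the curves from 9 to 27.2: (1/2)(139.5 - 48.5)(27.2 - 9) = 828.1.

828.10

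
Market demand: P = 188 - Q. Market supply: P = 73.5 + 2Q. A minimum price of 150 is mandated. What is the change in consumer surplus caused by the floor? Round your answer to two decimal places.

-6.35

Free-market equilibrium: 188 - Q = 73.5 + 2Q gives Q* = 38.1667, P* = 149.8333.
At the floor price 150, quantity demanded is (188 - 150)/1 = 38; demand is the short side, so Q = 38 trades at P = 150.
CS goes from (1/2)(38.1667)(38.1667) = 728.3472 to 722 (computed as (188 - 150)(38) - (1/2)(1)(38)^2), a change of -6.3472.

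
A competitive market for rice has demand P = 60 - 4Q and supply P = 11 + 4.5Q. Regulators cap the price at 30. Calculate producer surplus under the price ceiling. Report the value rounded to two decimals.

Free-market equilibrium: 60 - 4Q = 11 + 4.5Q gives Q* = 5.7647, P* = 36.9412.
At the ceiling price 30, quantity supplied is (30 - 11)/4.5 = 4.2222; supply is the short side, so Q = 4.2222 trades at P = 30.
PS is the triangle above supply below 30: (1/2)(4.2222)(30 - 11) = 40.1111.

40.11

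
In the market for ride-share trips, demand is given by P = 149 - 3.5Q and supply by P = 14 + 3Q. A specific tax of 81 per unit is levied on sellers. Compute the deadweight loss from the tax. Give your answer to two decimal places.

Pre-tax equilibrium: 149 - 3.5Q = 14 + 3Q gives Q* = 20.7692, P* = 76.3077.
With the tax, sellers need 81 more per unit: 149 - 3.5Q = 14 + 3Q + 81, so Q_t = 8.3077. Buyers pay P_b = 119.9231; sellers receive P_s = P_b - 81 = 38.9231.
Deadweight loss is the triangle between the curves from Q_t to Q*: (1/2)(20.7692 - 8.3077)(81) = 504.6923.

504.69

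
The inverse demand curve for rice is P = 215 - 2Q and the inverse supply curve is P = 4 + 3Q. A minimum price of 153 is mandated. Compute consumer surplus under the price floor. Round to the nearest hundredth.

Free-market equilibrium: 215 - 2Q = 4 + 3Q gives Q* = 42.2, P* = 130.6.
At the floor price 153, quantity demanded is (215 - 153)/2 = 31; demand is the short side, so Q = 31 trades at P = 153.
CS is the triangle under demand above 153: (1/2)(31)(215 - 153) = 961.

961.00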